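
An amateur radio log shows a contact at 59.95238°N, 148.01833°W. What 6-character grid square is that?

BO59xw

Shift to the Maidenhead origin (180°W, 90°S): lon 31.9817, lat 149.9524.
Field: lon ⌊31.9817/20⌋ = 1 → B; lat ⌊149.9524/10⌋ = 14 → O.
Square: lon ⌊11.9817/2⌋ = 5; lat ⌊9.9524/1⌋ = 9.
Subsquare: lon ⌊1.9817/0.0833333⌋ = 23 → x; lat ⌊0.9524/0.0416667⌋ = 22 → w.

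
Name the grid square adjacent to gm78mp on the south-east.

Longitude subsquare m = 12; +1 → 13 = n.
Latitude subsquare p = 15; −1 → 14 = o.

GM78no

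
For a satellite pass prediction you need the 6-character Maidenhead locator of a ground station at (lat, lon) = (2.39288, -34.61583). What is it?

HJ22qj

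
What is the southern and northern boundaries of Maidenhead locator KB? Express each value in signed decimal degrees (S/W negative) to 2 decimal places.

Field K=10, B=1: +10·20° lon, +1·10° lat → SW at lon 20°, lat -80°.
Cell spans 20° lon × 10° lat.
south -80.00, north -70.00.

-80.00, -70.00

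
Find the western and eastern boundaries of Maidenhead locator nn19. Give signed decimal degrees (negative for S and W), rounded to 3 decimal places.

Field N=13, N=13: +13·20° lon, +13·10° lat → SW at lon 80°, lat 40°.
Square 1, 9: +1·2° lon, +9·1° lat → SW at lon 82°, lat 49°.
Cell spans 2° lon × 1° lat.
west 82.000, east 84.000.

82.000, 84.000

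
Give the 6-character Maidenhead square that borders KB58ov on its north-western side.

Longitude subsquare o = 14; −1 → 13 = n.
Latitude subsquare v = 21; +1 → 22 = w.

KB58nw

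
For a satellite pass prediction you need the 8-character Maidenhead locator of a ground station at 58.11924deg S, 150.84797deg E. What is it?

Offset from 180°W / 90°S: lon 330.84797°, lat 31.88076°.
Field: lon ⌊330.84797/20⌋ = 16 → Q; lat ⌊31.88076/10⌋ = 3 → D.
Square: lon ⌊10.84797/2⌋ = 5; lat ⌊1.88076/1⌋ = 1.
Subsquare: lon ⌊0.84797/0.0833333⌋ = 10 → k; lat ⌊0.88076/0.0416667⌋ = 21 → v.
Extended square: lon ⌊0.01464/0.00833333⌋ = 1; lat ⌊0.00576/0.00416667⌋ = 1.

QD51kv11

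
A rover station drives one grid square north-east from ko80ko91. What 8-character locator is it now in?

KO80lo02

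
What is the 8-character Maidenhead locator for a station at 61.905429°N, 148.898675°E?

Add 180° to longitude and 90° to latitude: 328.89868, 151.90543.
Field: lon ⌊328.89868/20⌋ = 16 → Q; lat ⌊151.90543/10⌋ = 15 → P.
Square: lon ⌊8.89868/2⌋ = 4; lat ⌊1.90543/1⌋ = 1.
Subsquare: lon ⌊0.89868/0.0833333⌋ = 10 → k; lat ⌊0.90543/0.0416667⌋ = 21 → v.
Extended square: lon ⌊0.06534/0.00833333⌋ = 7; lat ⌊0.03043/0.00416667⌋ = 7.

QP41kv77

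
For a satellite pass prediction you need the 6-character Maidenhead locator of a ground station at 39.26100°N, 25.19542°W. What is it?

Add 180° to longitude and 90° to latitude: 154.8046, 129.2610.
Field (20°×10°, letters A–R): lon ⌊154.8046/20⌋ = 7 → H; lat ⌊129.2610/10⌋ = 12 → M.
Square (2°×1°, digits 0–9): lon ⌊14.8046/2⌋ = 7; lat ⌊9.2610/1⌋ = 9.
Subsquare (5′×2.5′, letters a–x): lon ⌊0.8046/0.0833333⌋ = 9 → j; lat ⌊0.2610/0.0416667⌋ = 6 → g.

HM79jg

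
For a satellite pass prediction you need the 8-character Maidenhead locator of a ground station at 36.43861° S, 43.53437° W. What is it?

GF83fn54

Offset from 180°W / 90°S: lon 136.46563°, lat 53.56139°.
Field: lon ⌊136.46563/20⌋ = 6 → G; lat ⌊53.56139/10⌋ = 5 → F.
Square: lon ⌊16.46563/2⌋ = 8; lat ⌊3.56139/1⌋ = 3.
Subsquare: lon ⌊0.46563/0.0833333⌋ = 5 → f; lat ⌊0.56139/0.0416667⌋ = 13 → n.
Extended square: lon ⌊0.04896/0.00833333⌋ = 5; lat ⌊0.01972/0.00416667⌋ = 4.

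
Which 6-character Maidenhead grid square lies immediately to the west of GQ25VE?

Longitude subsquare v = 21; −1 → 20 = u.
The latitude characters are unchanged.

GQ25ue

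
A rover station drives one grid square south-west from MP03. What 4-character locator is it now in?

Longitude square 0; −1 → -1, wraps to 9, carry into field.
Longitude field M = 12; −1 → 11 = L.
Latitude square 3; −1 → 2.

LP92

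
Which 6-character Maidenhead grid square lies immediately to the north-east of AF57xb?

AF67ac

Longitude subsquare x = 23; +1 → 24, wraps to 0 = a, carry into square.
Longitude square 5; +1 → 6.
Latitude subsquare b = 1; +1 → 2 = c.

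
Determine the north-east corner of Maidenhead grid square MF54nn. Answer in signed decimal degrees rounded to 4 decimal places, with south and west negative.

-35.4167, 71.1667

Field M=12, F=5: +12·20° lon, +5·10° lat → SW at lon 60°, lat -40°.
Square 5, 4: +5·2° lon, +4·1° lat → SW at lon 70°, lat -36°.
Subsquare n=13, n=13: +13·0.0833333° lon, +13·0.0416667° lat → SW at lon 71.0833°, lat -35.4583°.
Cell spans 0.0833333° lon × 0.0416667° lat. NE corner is SW corner plus one full cell.
latitude -35.4167, longitude 71.1667.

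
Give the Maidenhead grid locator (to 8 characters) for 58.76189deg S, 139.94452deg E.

Add 180° to longitude and 90° to latitude: 319.94452, 31.23811.
Field: lon ⌊319.94452/20⌋ = 15 → P; lat ⌊31.23811/10⌋ = 3 → D.
Square: lon ⌊19.94452/2⌋ = 9; lat ⌊1.23811/1⌋ = 1.
Subsquare: lon ⌊1.94452/0.0833333⌋ = 23 → x; lat ⌊0.23811/0.0416667⌋ = 5 → f.
Extended square: lon ⌊0.02785/0.00833333⌋ = 3; lat ⌊0.02978/0.00416667⌋ = 7.

PD91xf37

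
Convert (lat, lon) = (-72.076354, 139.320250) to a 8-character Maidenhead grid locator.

PB97pw81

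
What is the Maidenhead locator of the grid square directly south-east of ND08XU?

ND18at

Longitude subsquare x = 23; +1 → 24, wraps to 0 = a, carry into square.
Longitude square 0; +1 → 1.
Latitude subsquare u = 20; −1 → 19 = t.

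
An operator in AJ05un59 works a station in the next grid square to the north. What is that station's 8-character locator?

Latitude extended square 9; +1 → 10, wraps to 0, carry into subsquare.
Latitude subsquare n = 13; +1 → 14 = o.
The longitude characters are unchanged.

AJ05uo50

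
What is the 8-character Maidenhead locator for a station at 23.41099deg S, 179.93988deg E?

RG96xo21

Offset from 180°W / 90°S: lon 359.93988°, lat 66.58901°.
Field (20°×10°, letters A–R): lon ⌊359.93988/20⌋ = 17 → R; lat ⌊66.58901/10⌋ = 6 → G.
Square (2°×1°, digits 0–9): lon ⌊19.93988/2⌋ = 9; lat ⌊6.58901/1⌋ = 6.
Subsquare (5′×2.5′, letters a–x): lon ⌊1.93988/0.0833333⌋ = 23 → x; lat ⌊0.58901/0.0416667⌋ = 14 → o.
Extended square (30″×15″, digits 0–9): lon ⌊0.02321/0.00833333⌋ = 2; lat ⌊0.00568/0.00416667⌋ = 1.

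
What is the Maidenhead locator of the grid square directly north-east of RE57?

RE68

Longitude square 5; +1 → 6.
Latitude square 7; +1 → 8.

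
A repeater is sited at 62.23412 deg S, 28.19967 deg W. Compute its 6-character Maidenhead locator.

Shift to the Maidenhead origin (180°W, 90°S): lon 151.8003, lat 27.7659.
Field (20°×10°, letters A–R): 151.8003/20 → 7 → H, 27.7659/10 → 2 → C; chars HC.
Square (2°×1°, digits 0–9): 11.8003/2 → 5, 7.7659/1 → 7; chars 57.
Subsquare (5′×2.5′, letters a–x): 1.8003/0.0833333 → 21 → v, 0.7659/0.0416667 → 18 → s; chars vs.

HC57vs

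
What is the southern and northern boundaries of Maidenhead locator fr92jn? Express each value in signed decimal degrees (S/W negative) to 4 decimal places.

Field F=5, R=17: +5·20° lon, +17·10° lat → SW at lon -80°, lat 80°.
Square 9, 2: +9·2° lon, +2·1° lat → SW at lon -62°, lat 82°.
Subsquare j=9, n=13: +9·0.0833333° lon, +13·0.0416667° lat → SW at lon -61.25°, lat 82.5417°.
Cell spans 0.0833333° lon × 0.0416667° lat.
south 82.5417, north 82.5833.

82.5417, 82.5833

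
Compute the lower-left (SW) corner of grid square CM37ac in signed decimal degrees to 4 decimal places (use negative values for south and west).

Field C=2, M=12: +2·20° lon, +12·10° lat → SW at lon -140°, lat 30°.
Square 3, 7: +3·2° lon, +7·1° lat → SW at lon -134°, lat 37°.
Subsquare a=0, c=2: +0·0.0833333° lon, +2·0.0416667° lat → SW at lon -134°, lat 37.0833°.
latitude 37.0833, longitude -134.0000.

37.0833, -134.0000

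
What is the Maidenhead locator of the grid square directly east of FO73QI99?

FO73ri09

Longitude extended square 9; +1 → 10, wraps to 0, carry into subsquare.
Longitude subsquare q = 16; +1 → 17 = r.
The latitude characters are unchanged.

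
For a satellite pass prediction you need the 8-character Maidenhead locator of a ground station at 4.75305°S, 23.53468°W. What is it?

HI85ff59

Shift to the Maidenhead origin (180°W, 90°S): lon 156.46532, lat 85.24695.
Field: 156.46532/20 → 7 → H, 85.24695/10 → 8 → I; chars HI.
Square: 16.46532/2 → 8, 5.24695/1 → 5; chars 85.
Subsquare: 0.46532/0.0833333 → 5 → f, 0.24695/0.0416667 → 5 → f; chars ff.
Extended square: 0.04865/0.00833333 → 5, 0.03862/0.00416667 → 9; chars 59.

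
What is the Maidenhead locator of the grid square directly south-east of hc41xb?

Longitude subsquare x = 23; +1 → 24, wraps to 0 = a, carry into square.
Longitude square 4; +1 → 5.
Latitude subsquare b = 1; −1 → 0 = a.

HC51aa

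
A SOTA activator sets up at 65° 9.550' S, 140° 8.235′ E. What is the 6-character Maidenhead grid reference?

QC04bu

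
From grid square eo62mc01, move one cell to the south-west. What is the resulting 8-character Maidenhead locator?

EO62lc90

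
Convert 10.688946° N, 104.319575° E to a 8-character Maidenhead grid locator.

Offset from 180°W / 90°S: lon 284.31957°, lat 100.68895°.
Field (20°×10°, letters A–R): 284.31957/20 → 14 → O, 100.68895/10 → 10 → K; chars OK.
Square (2°×1°, digits 0–9): 4.31957/2 → 2, 0.68895/1 → 0; chars 20.
Subsquare (5′×2.5′, letters a–x): 0.31957/0.0833333 → 3 → d, 0.68895/0.0416667 → 16 → q; chars dq.
Extended square (30″×15″, digits 0–9): 0.06957/0.00833333 → 8, 0.02228/0.00416667 → 5; chars 85.

OK20dq85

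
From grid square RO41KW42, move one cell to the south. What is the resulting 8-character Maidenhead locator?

Latitude extended square 2; −1 → 1.
The longitude characters are unchanged.

RO41kw41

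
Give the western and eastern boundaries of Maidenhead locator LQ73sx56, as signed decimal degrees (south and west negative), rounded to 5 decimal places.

55.54167, 55.55000

Field L=11, Q=16: +11·20° lon, +16·10° lat → SW at lon 40°, lat 70°.
Square 7, 3: +7·2° lon, +3·1° lat → SW at lon 54°, lat 73°.
Subsquare s=18, x=23: +18·0.0833333° lon, +23·0.0416667° lat → SW at lon 55.5°, lat 73.9583°.
Extended square 5, 6: +5·0.00833333° lon, +6·0.00416667° lat → SW at lon 55.5417°, lat 73.9833°.
Cell spans 0.00833333° lon × 0.00416667° lat.
west 55.54167, east 55.55000.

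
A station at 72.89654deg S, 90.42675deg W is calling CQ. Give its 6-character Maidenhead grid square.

EB47sc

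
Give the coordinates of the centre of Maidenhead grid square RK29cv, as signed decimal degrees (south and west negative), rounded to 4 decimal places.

19.8958, 164.2083

Field R=17, K=10: +17·20° lon, +10·10° lat → SW at lon 160°, lat 10°.
Square 2, 9: +2·2° lon, +9·1° lat → SW at lon 164°, lat 19°.
Subsquare c=2, v=21: +2·0.0833333° lon, +21·0.0416667° lat → SW at lon 164.167°, lat 19.875°.
Cell spans 0.0833333° lon × 0.0416667° lat. Centre is SW corner plus half of each.
latitude 19.8958, longitude 164.2083.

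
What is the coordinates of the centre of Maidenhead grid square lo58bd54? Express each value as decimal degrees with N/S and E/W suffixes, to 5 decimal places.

58.14375° N, 50.12917° E

Field L=11, O=14: +11·20° lon, +14·10° lat → SW at lon 40°, lat 50°.
Square 5, 8: +5·2° lon, +8·1° lat → SW at lon 50°, lat 58°.
Subsquare b=1, d=3: +1·0.0833333° lon, +3·0.0416667° lat → SW at lon 50.0833°, lat 58.125°.
Extended square 5, 4: +5·0.00833333° lon, +4·0.00416667° lat → SW at lon 50.125°, lat 58.1417°.
Cell spans 0.00833333° lon × 0.00416667° lat. Centre is SW corner plus half of each.
latitude 58.14375° N, longitude 50.12917° E.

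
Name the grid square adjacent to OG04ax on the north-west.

NG95xa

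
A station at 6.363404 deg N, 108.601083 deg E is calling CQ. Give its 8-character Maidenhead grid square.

Shift to the Maidenhead origin (180°W, 90°S): lon 288.60108, lat 96.36340.
Field: lon ⌊288.60108/20⌋ = 14 → O; lat ⌊96.36340/10⌋ = 9 → J.
Square: lon ⌊8.60108/2⌋ = 4; lat ⌊6.36340/1⌋ = 6.
Subsquare: lon ⌊0.60108/0.0833333⌋ = 7 → h; lat ⌊0.36340/0.0416667⌋ = 8 → i.
Extended square: lon ⌊0.01775/0.00833333⌋ = 2; lat ⌊0.03007/0.00416667⌋ = 7.

OJ46hi27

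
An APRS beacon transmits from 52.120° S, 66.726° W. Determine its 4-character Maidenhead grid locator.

FD67

Shift to the Maidenhead origin (180°W, 90°S): lon 113.27, lat 37.88.
Field (20°×10°, letters A–R): lon ⌊113.27/20⌋ = 5 → F; lat ⌊37.88/10⌋ = 3 → D.
Square (2°×1°, digits 0–9): lon ⌊13.27/2⌋ = 6; lat ⌊7.88/1⌋ = 7.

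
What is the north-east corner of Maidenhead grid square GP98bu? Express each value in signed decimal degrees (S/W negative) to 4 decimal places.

68.8750, -41.8333

Field G=6, P=15: +6·20° lon, +15·10° lat → SW at lon -60°, lat 60°.
Square 9, 8: +9·2° lon, +8·1° lat → SW at lon -42°, lat 68°.
Subsquare b=1, u=20: +1·0.0833333° lon, +20·0.0416667° lat → SW at lon -41.9167°, lat 68.8333°.
Cell spans 0.0833333° lon × 0.0416667° lat. NE corner is SW corner plus one full cell.
latitude 68.8750, longitude -41.8333.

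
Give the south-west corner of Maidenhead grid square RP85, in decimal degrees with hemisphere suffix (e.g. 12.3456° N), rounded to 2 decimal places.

65.00° N, 176.00° E

Field R=17, P=15: +17·20° lon, +15·10° lat → SW at lon 160°, lat 60°.
Square 8, 5: +8·2° lon, +5·1° lat → SW at lon 176°, lat 65°.
latitude 65.00° N, longitude 176.00° E.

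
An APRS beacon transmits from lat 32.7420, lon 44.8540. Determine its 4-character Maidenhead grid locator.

Add 180° to longitude and 90° to latitude: 224.85, 122.74.
Field: lon ⌊224.85/20⌋ = 11 → L; lat ⌊122.74/10⌋ = 12 → M.
Square: lon ⌊4.85/2⌋ = 2; lat ⌊2.74/1⌋ = 2.

LM22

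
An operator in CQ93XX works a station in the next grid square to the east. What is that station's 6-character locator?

DQ03ax

Longitude subsquare x = 23; +1 → 24, wraps to 0 = a, carry into square.
Longitude square 9; +1 → 10, wraps to 0, carry into field.
Longitude field C = 2; +1 → 3 = D.
The latitude characters are unchanged.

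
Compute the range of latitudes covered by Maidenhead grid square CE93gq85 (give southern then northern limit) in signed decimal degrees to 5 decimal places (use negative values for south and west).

-46.31250, -46.30833

Field C=2, E=4: +2·20° lon, +4·10° lat → SW at lon -140°, lat -50°.
Square 9, 3: +9·2° lon, +3·1° lat → SW at lon -122°, lat -47°.
Subsquare g=6, q=16: +6·0.0833333° lon, +16·0.0416667° lat → SW at lon -121.5°, lat -46.3333°.
Extended square 8, 5: +8·0.00833333° lon, +5·0.00416667° lat → SW at lon -121.433°, lat -46.3125°.
Cell spans 0.00833333° lon × 0.00416667° lat.
south -46.31250, north -46.30833.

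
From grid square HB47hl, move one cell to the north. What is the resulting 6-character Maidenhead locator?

HB47hm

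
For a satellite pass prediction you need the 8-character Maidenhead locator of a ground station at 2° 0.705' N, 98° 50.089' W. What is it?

EJ02na92

Add 180° to longitude and 90° to latitude: 81.16518, 92.01175.
Field: 81.16518/20 → 4 → E, 92.01175/10 → 9 → J; chars EJ.
Square: 1.16518/2 → 0, 2.01175/1 → 2; chars 02.
Subsquare: 1.16518/0.0833333 → 13 → n, 0.01175/0.0416667 → 0 → a; chars na.
Extended square: 0.08185/0.00833333 → 9, 0.01175/0.00416667 → 2; chars 92.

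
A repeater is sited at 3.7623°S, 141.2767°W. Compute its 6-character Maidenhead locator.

BI96if

Add 180° to longitude and 90° to latitude: 38.7233, 86.2377.
Field (20°×10°, letters A–R): 38.7233/20 → 1 → B, 86.2377/10 → 8 → I; chars BI.
Square (2°×1°, digits 0–9): 18.7233/2 → 9, 6.2377/1 → 6; chars 96.
Subsquare (5′×2.5′, letters a–x): 0.7233/0.0833333 → 8 → i, 0.2377/0.0416667 → 5 → f; chars if.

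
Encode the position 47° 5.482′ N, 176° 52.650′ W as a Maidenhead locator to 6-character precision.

AN17nc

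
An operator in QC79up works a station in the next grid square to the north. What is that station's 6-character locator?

Latitude subsquare p = 15; +1 → 16 = q.
The longitude characters are unchanged.

QC79uq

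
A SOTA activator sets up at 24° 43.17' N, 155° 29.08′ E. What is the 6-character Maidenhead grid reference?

QL74rr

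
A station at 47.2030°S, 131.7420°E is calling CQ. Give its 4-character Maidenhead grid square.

Add 180° to longitude and 90° to latitude: 311.74, 42.80.
Field: lon ⌊311.74/20⌋ = 15 → P; lat ⌊42.80/10⌋ = 4 → E.
Square: lon ⌊11.74/2⌋ = 5; lat ⌊2.80/1⌋ = 2.

PE52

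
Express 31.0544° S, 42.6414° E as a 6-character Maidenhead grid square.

Add 180° to longitude and 90° to latitude: 222.6414, 58.9456.
Field: 222.6414/20 → 11 → L, 58.9456/10 → 5 → F; chars LF.
Square: 2.6414/2 → 1, 8.9456/1 → 8; chars 18.
Subsquare: 0.6414/0.0833333 → 7 → h, 0.9456/0.0416667 → 22 → w; chars hw.

LF18hw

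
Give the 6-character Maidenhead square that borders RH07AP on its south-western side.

Longitude subsquare a = 0; −1 → -1, wraps to 23 = x, carry into square.
Longitude square 0; −1 → -1, wraps to 9, carry into field.
Longitude field R = 17; −1 → 16 = Q.
Latitude subsquare p = 15; −1 → 14 = o.

QH97xo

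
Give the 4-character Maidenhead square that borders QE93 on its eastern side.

Longitude square 9; +1 → 10, wraps to 0, carry into field.
Longitude field Q = 16; +1 → 17 = R.
The latitude characters are unchanged.

RE03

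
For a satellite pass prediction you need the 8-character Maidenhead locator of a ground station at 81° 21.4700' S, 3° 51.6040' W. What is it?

Offset from 180°W / 90°S: lon 176.13993°, lat 8.64217°.
Field (20°×10°, letters A–R): lon ⌊176.13993/20⌋ = 8 → I; lat ⌊8.64217/10⌋ = 0 → A.
Square (2°×1°, digits 0–9): lon ⌊16.13993/2⌋ = 8; lat ⌊8.64217/1⌋ = 8.
Subsquare (5′×2.5′, letters a–x): lon ⌊0.13993/0.0833333⌋ = 1 → b; lat ⌊0.64217/0.0416667⌋ = 15 → p.
Extended square (30″×15″, digits 0–9): lon ⌊0.05660/0.00833333⌋ = 6; lat ⌊0.01717/0.00416667⌋ = 4.

IA88bp64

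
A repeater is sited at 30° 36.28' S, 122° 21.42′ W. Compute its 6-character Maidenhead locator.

Add 180° to longitude and 90° to latitude: 57.6430, 59.3953.
Field: 57.6430/20 → 2 → C, 59.3953/10 → 5 → F; chars CF.
Square: 17.6430/2 → 8, 9.3953/1 → 9; chars 89.
Subsquare: 1.6430/0.0833333 → 19 → t, 0.3953/0.0416667 → 9 → j; chars tj.

CF89tj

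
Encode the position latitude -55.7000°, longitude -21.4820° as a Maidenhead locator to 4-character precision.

Add 180° to longitude and 90° to latitude: 158.52, 34.30.
Field: lon ⌊158.52/20⌋ = 7 → H; lat ⌊34.30/10⌋ = 3 → D.
Square: lon ⌊18.52/2⌋ = 9; lat ⌊4.30/1⌋ = 4.

HD94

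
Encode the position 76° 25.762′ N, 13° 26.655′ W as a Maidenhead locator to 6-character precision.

IQ36gk

Shift to the Maidenhead origin (180°W, 90°S): lon 166.5557, lat 166.4294.
Field (20°×10°, letters A–R): 166.5557/20 → 8 → I, 166.4294/10 → 16 → Q; chars IQ.
Square (2°×1°, digits 0–9): 6.5557/2 → 3, 6.4294/1 → 6; chars 36.
Subsquare (5′×2.5′, letters a–x): 0.5557/0.0833333 → 6 → g, 0.4294/0.0416667 → 10 → k; chars gk.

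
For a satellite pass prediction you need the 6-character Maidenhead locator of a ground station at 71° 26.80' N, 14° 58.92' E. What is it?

JQ71lk

Add 180° to longitude and 90° to latitude: 194.9820, 161.4467.
Field (20°×10°, letters A–R): 194.9820/20 → 9 → J, 161.4467/10 → 16 → Q; chars JQ.
Square (2°×1°, digits 0–9): 14.9820/2 → 7, 1.4467/1 → 1; chars 71.
Subsquare (5′×2.5′, letters a–x): 0.9820/0.0833333 → 11 → l, 0.4467/0.0416667 → 10 → k; chars lk.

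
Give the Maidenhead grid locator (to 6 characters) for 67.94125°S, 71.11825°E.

MC52nb

Add 180° to longitude and 90° to latitude: 251.1182, 22.0588.
Field: 251.1182/20 → 12 → M, 22.0588/10 → 2 → C; chars MC.
Square: 11.1182/2 → 5, 2.0588/1 → 2; chars 52.
Subsquare: 1.1182/0.0833333 → 13 → n, 0.0588/0.0416667 → 1 → b; chars nb.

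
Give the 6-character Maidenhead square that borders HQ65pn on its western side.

Longitude subsquare p = 15; −1 → 14 = o.
The latitude characters are unchanged.

HQ65on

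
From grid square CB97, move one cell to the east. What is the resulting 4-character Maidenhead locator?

DB07

Longitude square 9; +1 → 10, wraps to 0, carry into field.
Longitude field C = 2; +1 → 3 = D.
The latitude characters are unchanged.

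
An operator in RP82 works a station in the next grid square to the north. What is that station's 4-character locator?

Latitude square 2; +1 → 3.
The longitude characters are unchanged.

RP83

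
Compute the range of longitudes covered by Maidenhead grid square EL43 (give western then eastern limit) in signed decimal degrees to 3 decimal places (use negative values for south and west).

Field E=4, L=11: +4·20° lon, +11·10° lat → SW at lon -100°, lat 20°.
Square 4, 3: +4·2° lon, +3·1° lat → SW at lon -92°, lat 23°.
Cell spans 2° lon × 1° lat.
west -92.000, east -90.000.

-92.000, -90.000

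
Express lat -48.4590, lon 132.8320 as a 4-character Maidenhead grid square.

PE61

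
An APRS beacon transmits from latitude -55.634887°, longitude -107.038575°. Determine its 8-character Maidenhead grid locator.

Offset from 180°W / 90°S: lon 72.96143°, lat 34.36511°.
Field: lon ⌊72.96143/20⌋ = 3 → D; lat ⌊34.36511/10⌋ = 3 → D.
Square: lon ⌊12.96143/2⌋ = 6; lat ⌊4.36511/1⌋ = 4.
Subsquare: lon ⌊0.96143/0.0833333⌋ = 11 → l; lat ⌊0.36511/0.0416667⌋ = 8 → i.
Extended square: lon ⌊0.04476/0.00833333⌋ = 5; lat ⌊0.03178/0.00416667⌋ = 7.

DD64li57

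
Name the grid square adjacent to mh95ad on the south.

Latitude subsquare d = 3; −1 → 2 = c.
The longitude characters are unchanged.

MH95ac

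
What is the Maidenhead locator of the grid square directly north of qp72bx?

QP73ba

Latitude subsquare x = 23; +1 → 24, wraps to 0 = a, carry into square.
Latitude square 2; +1 → 3.
The longitude characters are unchanged.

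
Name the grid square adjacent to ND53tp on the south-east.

Longitude subsquare t = 19; +1 → 20 = u.
Latitude subsquare p = 15; −1 → 14 = o.

ND53uo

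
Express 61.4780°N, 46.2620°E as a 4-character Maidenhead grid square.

LP31

Shift to the Maidenhead origin (180°W, 90°S): lon 226.26, lat 151.48.
Field: lon ⌊226.26/20⌋ = 11 → L; lat ⌊151.48/10⌋ = 15 → P.
Square: lon ⌊6.26/2⌋ = 3; lat ⌊1.48/1⌋ = 1.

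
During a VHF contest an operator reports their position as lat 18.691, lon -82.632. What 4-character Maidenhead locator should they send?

EK88

Add 180° to longitude and 90° to latitude: 97.37, 108.69.
Field: lon ⌊97.37/20⌋ = 4 → E; lat ⌊108.69/10⌋ = 10 → K.
Square: lon ⌊17.37/2⌋ = 8; lat ⌊8.69/1⌋ = 8.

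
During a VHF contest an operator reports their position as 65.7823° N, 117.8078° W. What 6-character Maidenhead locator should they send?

Offset from 180°W / 90°S: lon 62.1922°, lat 155.7823°.
Field: 62.1922/20 → 3 → D, 155.7823/10 → 15 → P; chars DP.
Square: 2.1922/2 → 1, 5.7823/1 → 5; chars 15.
Subsquare: 0.1922/0.0833333 → 2 → c, 0.7823/0.0416667 → 18 → s; chars cs.

DP15cs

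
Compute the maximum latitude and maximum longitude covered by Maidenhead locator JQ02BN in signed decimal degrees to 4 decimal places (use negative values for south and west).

Field J=9, Q=16: +9·20° lon, +16·10° lat → SW at lon 0°, lat 70°.
Square 0, 2: +0·2° lon, +2·1° lat → SW at lon 0°, lat 72°.
Subsquare b=1, n=13: +1·0.0833333° lon, +13·0.0416667° lat → SW at lon 0.0833333°, lat 72.5417°.
Cell spans 0.0833333° lon × 0.0416667° lat. NE corner is SW corner plus one full cell.
latitude 72.5833, longitude 0.1667.

72.5833, 0.1667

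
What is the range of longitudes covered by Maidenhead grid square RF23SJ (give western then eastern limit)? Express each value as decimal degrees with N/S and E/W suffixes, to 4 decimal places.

165.5000° E, 165.5833° E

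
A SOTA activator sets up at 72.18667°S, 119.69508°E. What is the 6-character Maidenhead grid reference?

Offset from 180°W / 90°S: lon 299.6951°, lat 17.8133°.
Field (20°×10°, letters A–R): lon ⌊299.6951/20⌋ = 14 → O; lat ⌊17.8133/10⌋ = 1 → B.
Square (2°×1°, digits 0–9): lon ⌊19.6951/2⌋ = 9; lat ⌊7.8133/1⌋ = 7.
Subsquare (5′×2.5′, letters a–x): lon ⌊1.6951/0.0833333⌋ = 20 → u; lat ⌊0.8133/0.0416667⌋ = 19 → t.

OB97ut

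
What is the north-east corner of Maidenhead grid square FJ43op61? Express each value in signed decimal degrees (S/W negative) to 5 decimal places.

Field F=5, J=9: +5·20° lon, +9·10° lat → SW at lon -80°, lat 0°.
Square 4, 3: +4·2° lon, +3·1° lat → SW at lon -72°, lat 3°.
Subsquare o=14, p=15: +14·0.0833333° lon, +15·0.0416667° lat → SW at lon -70.8333°, lat 3.625°.
Extended square 6, 1: +6·0.00833333° lon, +1·0.00416667° lat → SW at lon -70.7833°, lat 3.62917°.
Cell spans 0.00833333° lon × 0.00416667° lat. NE corner is SW corner plus one full cell.
latitude 3.63333, longitude -70.77500.

3.63333, -70.77500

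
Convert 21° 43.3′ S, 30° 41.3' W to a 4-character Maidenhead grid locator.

HG48

Shift to the Maidenhead origin (180°W, 90°S): lon 149.31, lat 68.28.
Field: lon ⌊149.31/20⌋ = 7 → H; lat ⌊68.28/10⌋ = 6 → G.
Square: lon ⌊9.31/2⌋ = 4; lat ⌊8.28/1⌋ = 8.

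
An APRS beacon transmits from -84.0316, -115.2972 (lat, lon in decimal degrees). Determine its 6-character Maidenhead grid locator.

DA25ix

Shift to the Maidenhead origin (180°W, 90°S): lon 64.7028, lat 5.9684.
Field (20°×10°, letters A–R): lon ⌊64.7028/20⌋ = 3 → D; lat ⌊5.9684/10⌋ = 0 → A.
Square (2°×1°, digits 0–9): lon ⌊4.7028/2⌋ = 2; lat ⌊5.9684/1⌋ = 5.
Subsquare (5′×2.5′, letters a–x): lon ⌊0.7028/0.0833333⌋ = 8 → i; lat ⌊0.9684/0.0416667⌋ = 23 → x.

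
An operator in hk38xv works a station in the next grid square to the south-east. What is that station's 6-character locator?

HK48au

Longitude subsquare x = 23; +1 → 24, wraps to 0 = a, carry into square.
Longitude square 3; +1 → 4.
Latitude subsquare v = 21; −1 → 20 = u.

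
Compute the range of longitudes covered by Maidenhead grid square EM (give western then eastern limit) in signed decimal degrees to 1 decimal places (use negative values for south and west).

-100.0, -80.0

Field E=4, M=12: +4·20° lon, +12·10° lat → SW at lon -100°, lat 30°.
Cell spans 20° lon × 10° lat.
west -100.0, east -80.0.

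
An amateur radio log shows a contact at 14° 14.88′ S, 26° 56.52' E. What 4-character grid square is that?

Offset from 180°W / 90°S: lon 206.94°, lat 75.75°.
Field: 206.94/20 → 10 → K, 75.75/10 → 7 → H; chars KH.
Square: 6.94/2 → 3, 5.75/1 → 5; chars 35.

KH35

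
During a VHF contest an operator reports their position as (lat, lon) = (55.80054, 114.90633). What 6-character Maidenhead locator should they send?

Add 180° to longitude and 90° to latitude: 294.9063, 145.8005.
Field: lon ⌊294.9063/20⌋ = 14 → O; lat ⌊145.8005/10⌋ = 14 → O.
Square: lon ⌊14.9063/2⌋ = 7; lat ⌊5.8005/1⌋ = 5.
Subsquare: lon ⌊0.9063/0.0833333⌋ = 10 → k; lat ⌊0.8005/0.0416667⌋ = 19 → t.

OO75kt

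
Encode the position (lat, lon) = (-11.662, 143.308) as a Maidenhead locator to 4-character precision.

QH18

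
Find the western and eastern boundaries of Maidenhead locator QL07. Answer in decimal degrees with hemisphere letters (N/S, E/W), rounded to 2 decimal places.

140.00° E, 142.00° E

Field Q=16, L=11: +16·20° lon, +11·10° lat → SW at lon 140°, lat 20°.
Square 0, 7: +0·2° lon, +7·1° lat → SW at lon 140°, lat 27°.
Cell spans 2° lon × 1° lat.
west 140.00° E, east 142.00° E.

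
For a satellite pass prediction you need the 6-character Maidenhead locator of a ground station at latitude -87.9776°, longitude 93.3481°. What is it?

Add 180° to longitude and 90° to latitude: 273.3481, 2.0224.
Field: lon ⌊273.3481/20⌋ = 13 → N; lat ⌊2.0224/10⌋ = 0 → A.
Square: lon ⌊13.3481/2⌋ = 6; lat ⌊2.0224/1⌋ = 2.
Subsquare: lon ⌊1.3481/0.0833333⌋ = 16 → q; lat ⌊0.0224/0.0416667⌋ = 0 → a.

NA62qa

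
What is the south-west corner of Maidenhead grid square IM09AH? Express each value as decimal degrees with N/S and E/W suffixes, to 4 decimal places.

Field I=8, M=12: +8·20° lon, +12·10° lat → SW at lon -20°, lat 30°.
Square 0, 9: +0·2° lon, +9·1° lat → SW at lon -20°, lat 39°.
Subsquare a=0, h=7: +0·0.0833333° lon, +7·0.0416667° lat → SW at lon -20°, lat 39.2917°.
latitude 39.2917° N, longitude 20.0000° W.

39.2917° N, 20.0000° W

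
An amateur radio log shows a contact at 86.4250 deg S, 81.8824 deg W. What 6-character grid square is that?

EA93bn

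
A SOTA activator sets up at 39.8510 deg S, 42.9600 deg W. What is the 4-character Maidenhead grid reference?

GF80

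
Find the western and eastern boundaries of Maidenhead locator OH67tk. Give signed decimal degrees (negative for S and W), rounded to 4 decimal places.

113.5833, 113.6667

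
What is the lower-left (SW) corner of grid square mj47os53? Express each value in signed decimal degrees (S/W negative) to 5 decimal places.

Field M=12, J=9: +12·20° lon, +9·10° lat → SW at lon 60°, lat 0°.
Square 4, 7: +4·2° lon, +7·1° lat → SW at lon 68°, lat 7°.
Subsquare o=14, s=18: +14·0.0833333° lon, +18·0.0416667° lat → SW at lon 69.1667°, lat 7.75°.
Extended square 5, 3: +5·0.00833333° lon, +3·0.00416667° lat → SW at lon 69.2083°, lat 7.7625°.
latitude 7.76250, longitude 69.20833.

7.76250, 69.20833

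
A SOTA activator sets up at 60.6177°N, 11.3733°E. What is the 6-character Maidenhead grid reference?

JP50qo

Offset from 180°W / 90°S: lon 191.3733°, lat 150.6177°.
Field: 191.3733/20 → 9 → J, 150.6177/10 → 15 → P; chars JP.
Square: 11.3733/2 → 5, 0.6177/1 → 0; chars 50.
Subsquare: 1.3733/0.0833333 → 16 → q, 0.6177/0.0416667 → 14 → o; chars qo.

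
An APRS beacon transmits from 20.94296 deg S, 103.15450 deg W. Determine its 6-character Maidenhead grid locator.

DG89kb

Offset from 180°W / 90°S: lon 76.8455°, lat 69.0570°.
Field: 76.8455/20 → 3 → D, 69.0570/10 → 6 → G; chars DG.
Square: 16.8455/2 → 8, 9.0570/1 → 9; chars 89.
Subsquare: 0.8455/0.0833333 → 10 → k, 0.0570/0.0416667 → 1 → b; chars kb.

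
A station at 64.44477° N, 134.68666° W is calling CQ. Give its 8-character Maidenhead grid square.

CP24pk76

Add 180° to longitude and 90° to latitude: 45.31334, 154.44477.
Field: lon ⌊45.31334/20⌋ = 2 → C; lat ⌊154.44477/10⌋ = 15 → P.
Square: lon ⌊5.31334/2⌋ = 2; lat ⌊4.44477/1⌋ = 4.
Subsquare: lon ⌊1.31334/0.0833333⌋ = 15 → p; lat ⌊0.44477/0.0416667⌋ = 10 → k.
Extended square: lon ⌊0.06334/0.00833333⌋ = 7; lat ⌊0.02810/0.00416667⌋ = 6.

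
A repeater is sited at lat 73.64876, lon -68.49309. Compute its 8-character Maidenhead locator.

FQ53sp05

Add 180° to longitude and 90° to latitude: 111.50691, 163.64876.
Field: 111.50691/20 → 5 → F, 163.64876/10 → 16 → Q; chars FQ.
Square: 11.50691/2 → 5, 3.64876/1 → 3; chars 53.
Subsquare: 1.50691/0.0833333 → 18 → s, 0.64876/0.0416667 → 15 → p; chars sp.
Extended square: 0.00691/0.00833333 → 0, 0.02376/0.00416667 → 5; chars 05.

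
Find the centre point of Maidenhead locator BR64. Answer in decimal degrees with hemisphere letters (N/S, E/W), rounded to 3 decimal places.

Field B=1, R=17: +1·20° lon, +17·10° lat → SW at lon -160°, lat 80°.
Square 6, 4: +6·2° lon, +4·1° lat → SW at lon -148°, lat 84°.
Cell spans 2° lon × 1° lat. Centre is SW corner plus half of each.
latitude 84.500° N, longitude 147.000° W.

84.500° N, 147.000° W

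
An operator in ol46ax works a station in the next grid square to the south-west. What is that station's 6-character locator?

Longitude subsquare a = 0; −1 → -1, wraps to 23 = x, carry into square.
Longitude square 4; −1 → 3.
Latitude subsquare x = 23; −1 → 22 = w.

OL36xw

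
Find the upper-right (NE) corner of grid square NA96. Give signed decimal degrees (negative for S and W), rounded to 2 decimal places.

Field N=13, A=0: +13·20° lon, +0·10° lat → SW at lon 80°, lat -90°.
Square 9, 6: +9·2° lon, +6·1° lat → SW at lon 98°, lat -84°.
Cell spans 2° lon × 1° lat. NE corner is SW corner plus one full cell.
latitude -83.00, longitude 100.00.

-83.00, 100.00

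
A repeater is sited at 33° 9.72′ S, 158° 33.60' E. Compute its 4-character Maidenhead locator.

QF96

Add 180° to longitude and 90° to latitude: 338.56, 56.84.
Field (20°×10°, letters A–R): 338.56/20 → 16 → Q, 56.84/10 → 5 → F; chars QF.
Square (2°×1°, digits 0–9): 18.56/2 → 9, 6.84/1 → 6; chars 96.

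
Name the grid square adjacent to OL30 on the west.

OL20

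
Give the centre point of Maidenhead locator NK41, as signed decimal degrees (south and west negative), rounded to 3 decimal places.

Field N=13, K=10: +13·20° lon, +10·10° lat → SW at lon 80°, lat 10°.
Square 4, 1: +4·2° lon, +1·1° lat → SW at lon 88°, lat 11°.
Cell spans 2° lon × 1° lat. Centre is SW corner plus half of each.
latitude 11.500, longitude 89.000.

11.500, 89.000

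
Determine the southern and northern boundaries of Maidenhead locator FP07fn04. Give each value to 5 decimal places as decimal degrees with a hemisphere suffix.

67.55833° N, 67.56250° N

Field F=5, P=15: +5·20° lon, +15·10° lat → SW at lon -80°, lat 60°.
Square 0, 7: +0·2° lon, +7·1° lat → SW at lon -80°, lat 67°.
Subsquare f=5, n=13: +5·0.0833333° lon, +13·0.0416667° lat → SW at lon -79.5833°, lat 67.5417°.
Extended square 0, 4: +0·0.00833333° lon, +4·0.00416667° lat → SW at lon -79.5833°, lat 67.5583°.
Cell spans 0.00833333° lon × 0.00416667° lat.
south 67.55833° N, north 67.56250° N.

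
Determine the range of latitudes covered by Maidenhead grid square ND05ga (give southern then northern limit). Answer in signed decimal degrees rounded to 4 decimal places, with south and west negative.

-55.0000, -54.9583

Field N=13, D=3: +13·20° lon, +3·10° lat → SW at lon 80°, lat -60°.
Square 0, 5: +0·2° lon, +5·1° lat → SW at lon 80°, lat -55°.
Subsquare g=6, a=0: +6·0.0833333° lon, +0·0.0416667° lat → SW at lon 80.5°, lat -55°.
Cell spans 0.0833333° lon × 0.0416667° lat.
south -55.0000, north -54.9583.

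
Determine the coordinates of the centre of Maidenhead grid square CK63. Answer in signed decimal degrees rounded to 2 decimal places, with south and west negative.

Field C=2, K=10: +2·20° lon, +10·10° lat → SW at lon -140°, lat 10°.
Square 6, 3: +6·2° lon, +3·1° lat → SW at lon -128°, lat 13°.
Cell spans 2° lon × 1° lat. Centre is SW corner plus half of each.
latitude 13.50, longitude -127.00.

13.50, -127.00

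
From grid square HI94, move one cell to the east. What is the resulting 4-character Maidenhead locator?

II04

Longitude square 9; +1 → 10, wraps to 0, carry into field.
Longitude field H = 7; +1 → 8 = I.
The latitude characters are unchanged.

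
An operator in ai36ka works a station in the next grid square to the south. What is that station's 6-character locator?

AI35kx

Latitude subsquare a = 0; −1 → -1, wraps to 23 = x, carry into square.
Latitude square 6; −1 → 5.
The longitude characters are unchanged.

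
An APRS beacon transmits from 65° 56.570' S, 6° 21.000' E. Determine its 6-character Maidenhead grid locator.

JC34eb

Shift to the Maidenhead origin (180°W, 90°S): lon 186.3500, lat 24.0572.
Field (20°×10°, letters A–R): 186.3500/20 → 9 → J, 24.0572/10 → 2 → C; chars JC.
Square (2°×1°, digits 0–9): 6.3500/2 → 3, 4.0572/1 → 4; chars 34.
Subsquare (5′×2.5′, letters a–x): 0.3500/0.0833333 → 4 → e, 0.0572/0.0416667 → 1 → b; chars eb.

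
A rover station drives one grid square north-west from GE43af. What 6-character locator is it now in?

GE33xg

Longitude subsquare a = 0; −1 → -1, wraps to 23 = x, carry into square.
Longitude square 4; −1 → 3.
Latitude subsquare f = 5; +1 → 6 = g.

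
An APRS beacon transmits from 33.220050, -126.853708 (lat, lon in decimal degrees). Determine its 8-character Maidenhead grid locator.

CM63nf72

Shift to the Maidenhead origin (180°W, 90°S): lon 53.14629, lat 123.22005.
Field: 53.14629/20 → 2 → C, 123.22005/10 → 12 → M; chars CM.
Square: 13.14629/2 → 6, 3.22005/1 → 3; chars 63.
Subsquare: 1.14629/0.0833333 → 13 → n, 0.22005/0.0416667 → 5 → f; chars nf.
Extended square: 0.06296/0.00833333 → 7, 0.01172/0.00416667 → 2; chars 72.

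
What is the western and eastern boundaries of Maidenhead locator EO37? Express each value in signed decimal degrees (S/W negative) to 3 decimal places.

Field E=4, O=14: +4·20° lon, +14·10° lat → SW at lon -100°, lat 50°.
Square 3, 7: +3·2° lon, +7·1° lat → SW at lon -94°, lat 57°.
Cell spans 2° lon × 1° lat.
west -94.000, east -92.000.

-94.000, -92.000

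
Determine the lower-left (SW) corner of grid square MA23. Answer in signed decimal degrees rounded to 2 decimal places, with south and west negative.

-87.00, 64.00

Field M=12, A=0: +12·20° lon, +0·10° lat → SW at lon 60°, lat -90°.
Square 2, 3: +2·2° lon, +3·1° lat → SW at lon 64°, lat -87°.
latitude -87.00, longitude 64.00.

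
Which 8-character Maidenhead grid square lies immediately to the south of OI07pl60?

Latitude extended square 0; −1 → -1, wraps to 9, carry into subsquare.
Latitude subsquare l = 11; −1 → 10 = k.
The longitude characters are unchanged.

OI07pk69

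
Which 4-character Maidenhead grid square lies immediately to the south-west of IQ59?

Longitude square 5; −1 → 4.
Latitude square 9; −1 → 8.

IQ48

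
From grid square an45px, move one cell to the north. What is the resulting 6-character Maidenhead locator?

AN46pa

Latitude subsquare x = 23; +1 → 24, wraps to 0 = a, carry into square.
Latitude square 5; +1 → 6.
The longitude characters are unchanged.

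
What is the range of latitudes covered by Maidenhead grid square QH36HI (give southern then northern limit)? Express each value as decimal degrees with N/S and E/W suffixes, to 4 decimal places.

Field Q=16, H=7: +16·20° lon, +7·10° lat → SW at lon 140°, lat -20°.
Square 3, 6: +3·2° lon, +6·1° lat → SW at lon 146°, lat -14°.
Subsquare h=7, i=8: +7·0.0833333° lon, +8·0.0416667° lat → SW at lon 146.583°, lat -13.6667°.
Cell spans 0.0833333° lon × 0.0416667° lat.
south 13.6667° S, north 13.6250° S.

13.6667° S, 13.6250° S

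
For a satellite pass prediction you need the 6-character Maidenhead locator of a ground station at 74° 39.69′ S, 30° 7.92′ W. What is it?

Shift to the Maidenhead origin (180°W, 90°S): lon 149.8680, lat 15.3385.
Field: lon ⌊149.8680/20⌋ = 7 → H; lat ⌊15.3385/10⌋ = 1 → B.
Square: lon ⌊9.8680/2⌋ = 4; lat ⌊5.3385/1⌋ = 5.
Subsquare: lon ⌊1.8680/0.0833333⌋ = 22 → w; lat ⌊0.3385/0.0416667⌋ = 8 → i.

HB45wi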